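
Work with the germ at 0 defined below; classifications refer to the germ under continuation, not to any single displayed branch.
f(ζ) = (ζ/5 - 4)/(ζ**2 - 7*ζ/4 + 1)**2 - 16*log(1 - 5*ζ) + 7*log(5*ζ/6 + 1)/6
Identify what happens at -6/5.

The term (7/6)*log(1 - ζ/(-6/5)) has argument 1 - -6/5/(-6/5) = 0 at -6/5: a logarithmic (infinitely-sheeted) branch point; the remaining terms are analytic or single-valued there.

The point is a logarithmic branch point.


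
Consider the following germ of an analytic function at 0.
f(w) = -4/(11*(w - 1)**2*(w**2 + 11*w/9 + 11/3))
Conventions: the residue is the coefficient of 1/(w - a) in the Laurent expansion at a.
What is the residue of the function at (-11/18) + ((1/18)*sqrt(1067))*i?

The residue is (-522/30899) - ((2034/32969233)*sqrt(1067))*i.

The factor w**2 + 11*w/9 + 11/3 splits as (w - a)(w - a') with a = (-11/18) + ((1/18)*sqrt(1067))*i, a' = (-11/18) - ((1/18)*sqrt(1067))*i. At the order-1 pole a set g(w) = (w - a)*f(w) = [-4/(11*(w - 1)**2)] / (w - a').
Simple pole: residue = g(a) at a = (-11/18) + ((1/18)*sqrt(1067))*i, which is (-522/30899) - ((2034/32969233)*sqrt(1067))*i.


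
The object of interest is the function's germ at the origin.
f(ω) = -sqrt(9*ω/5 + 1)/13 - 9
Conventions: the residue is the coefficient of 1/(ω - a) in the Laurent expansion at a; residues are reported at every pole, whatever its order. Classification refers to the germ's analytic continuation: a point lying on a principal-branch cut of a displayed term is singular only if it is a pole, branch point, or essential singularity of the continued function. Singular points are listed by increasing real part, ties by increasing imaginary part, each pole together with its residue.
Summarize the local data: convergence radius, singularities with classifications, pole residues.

Branch term (-1/13)*sqrt(1 - ω/(-5/9)): its argument vanishes at ω = -5/9, a square-root branch point, modulus 5/9.
The radius of convergence is the smallest modulus among the singular points: 5/9.

Radius of convergence at 0: 5/9.
At -5/9: an algebraic (square-root) branch point.


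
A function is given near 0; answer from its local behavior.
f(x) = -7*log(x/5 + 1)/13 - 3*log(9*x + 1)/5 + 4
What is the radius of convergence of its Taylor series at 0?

Branch term (-7/13)*log(1 - x/(-5)): its argument vanishes at x = -5, a logarithmic branch point, modulus 5.
Branch term (-3/5)*log(1 - x/(-1/9)): its argument vanishes at x = -1/9, a logarithmic branch point, modulus 1/9.
The radius of convergence is the smallest modulus among the singular points: 1/9.

The radius of convergence is 1/9.


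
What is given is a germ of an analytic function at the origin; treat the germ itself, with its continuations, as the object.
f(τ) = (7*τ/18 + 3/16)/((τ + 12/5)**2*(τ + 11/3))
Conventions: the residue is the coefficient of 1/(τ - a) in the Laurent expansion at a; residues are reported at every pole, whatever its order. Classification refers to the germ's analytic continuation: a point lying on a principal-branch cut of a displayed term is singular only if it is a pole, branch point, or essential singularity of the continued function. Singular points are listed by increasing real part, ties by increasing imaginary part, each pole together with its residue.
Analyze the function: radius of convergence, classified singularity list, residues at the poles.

Radius of convergence at 0: 12/5.
At -11/3: a pole of order 1; residue -13375/17328.
At -12/5: a pole of order 2; residue 13375/17328.

Denominator factor (τ + 12/5)^2: pole of order 2 at -12/5, modulus 12/5.
Denominator factor (τ + 11/3): pole of order 1 at -11/3, modulus 11/3.
The radius of convergence is the smallest modulus among the singular points: 12/5.
At the order-1 pole -11/3 set g(τ) = (τ - (-11/3))*f(τ) = (7*τ/18 + 3/16)/(τ + 12/5)**2.
Simple pole: residue = g(a) at a = -11/3, which is -13375/17328.
At the order-2 pole -12/5 set g(τ) = (τ - (-12/5))^2*f(τ) = (7*τ/18 + 3/16)/(τ + 11/3).
Order-2 pole: residue = g'(a); g'(-12/5) = 13375/17328, so the residue is 13375/17328.
List the singular points by increasing real part (a conjugate pair: the negative imaginary part first).


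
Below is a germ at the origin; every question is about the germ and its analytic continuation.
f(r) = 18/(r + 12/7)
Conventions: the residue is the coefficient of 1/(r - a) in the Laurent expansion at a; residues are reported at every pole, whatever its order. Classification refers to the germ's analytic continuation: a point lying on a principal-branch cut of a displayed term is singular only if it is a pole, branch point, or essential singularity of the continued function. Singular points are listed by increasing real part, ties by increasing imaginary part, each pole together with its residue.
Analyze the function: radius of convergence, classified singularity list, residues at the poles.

Radius of convergence at 0: 12/7.
At -12/7: a pole of order 1; residue 18.

Denominator factor (r + 12/7): pole of order 1 at -12/7, modulus 12/7.
The radius of convergence is the smallest modulus among the singular points: 12/7.
At the order-1 pole -12/7 set g(r) = (r - (-12/7))*f(r) = 18.
Simple pole: residue = g(a) at a = -12/7, which is 18.


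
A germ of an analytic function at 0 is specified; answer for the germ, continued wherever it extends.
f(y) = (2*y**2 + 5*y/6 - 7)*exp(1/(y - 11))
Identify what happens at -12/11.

There is no denominator, hence no pole anywhere.
The essential point of exp(1/(y - (11))) is 11, not -12/11.
So the germ continues analytically to -12/11.

The point is a regular point.


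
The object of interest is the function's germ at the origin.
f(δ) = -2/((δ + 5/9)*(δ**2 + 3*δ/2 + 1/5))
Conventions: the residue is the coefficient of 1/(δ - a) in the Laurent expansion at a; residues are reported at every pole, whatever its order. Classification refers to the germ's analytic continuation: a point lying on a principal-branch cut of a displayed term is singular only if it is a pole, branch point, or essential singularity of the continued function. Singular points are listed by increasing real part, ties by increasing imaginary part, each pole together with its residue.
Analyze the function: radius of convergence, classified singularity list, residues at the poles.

Radius of convergence at 0: 3/4 - (1/20)*sqrt(145).
At -3/4 - (1/20)*sqrt(145): a pole of order 1; residue -810/263 + (630/7627)*sqrt(145).
At -5/9: a pole of order 1; residue 1620/263.
At -3/4 + (1/20)*sqrt(145): a pole of order 1; residue -810/263 - (630/7627)*sqrt(145).


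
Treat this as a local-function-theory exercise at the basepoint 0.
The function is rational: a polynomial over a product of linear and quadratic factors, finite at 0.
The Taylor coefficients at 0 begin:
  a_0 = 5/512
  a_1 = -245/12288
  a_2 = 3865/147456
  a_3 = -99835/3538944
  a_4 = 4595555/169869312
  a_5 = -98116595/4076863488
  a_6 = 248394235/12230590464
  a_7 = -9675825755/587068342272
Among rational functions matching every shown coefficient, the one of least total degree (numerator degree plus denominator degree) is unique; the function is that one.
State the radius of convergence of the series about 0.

The radius of convergence is 8/5.

No rational of total degree below 4 reproduces all 8 coefficients; solving the [0/4] Pade equations on them gives f(β) = 6/(25*(β + 8/5)**3*(β + 6)), whose expansion matches every shown term.
Denominator factor (β + 6): pole of order 1 at -6, modulus 6.
Denominator factor (β + 8/5)^3: pole of order 3 at -8/5, modulus 8/5.
The radius of convergence is the smallest modulus among the singular points: 8/5.


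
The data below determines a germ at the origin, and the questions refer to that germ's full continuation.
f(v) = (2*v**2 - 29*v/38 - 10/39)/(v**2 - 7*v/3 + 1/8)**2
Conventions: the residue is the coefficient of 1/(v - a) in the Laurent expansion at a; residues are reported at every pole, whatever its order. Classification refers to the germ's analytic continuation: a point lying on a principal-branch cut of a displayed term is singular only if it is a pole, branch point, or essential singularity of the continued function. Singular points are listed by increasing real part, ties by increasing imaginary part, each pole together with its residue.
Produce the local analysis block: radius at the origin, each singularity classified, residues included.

Radius of convergence at 0: 7/6 - (1/12)*sqrt(178).
At 7/6 - (1/12)*sqrt(178): a pole of order 2; residue -(23922/1956487)*sqrt(178).
At 7/6 + (1/12)*sqrt(178): a pole of order 2; residue (23922/1956487)*sqrt(178).

Denominator factor (v**2 - 7*v/3 + 1/8)^2: discriminant 89/18, real irrational roots 7/6 + (1/12)*sqrt(178) and 7/6 - (1/12)*sqrt(178); poles of order 2, moduli 7/6 + (1/12)*sqrt(178) and 7/6 - (1/12)*sqrt(178).
The radius of convergence is the smallest modulus among the singular points: 7/6 - (1/12)*sqrt(178).
The factor v**2 - 7*v/3 + 1/8 splits as (v - a)(v - a') with a = 7/6 - (1/12)*sqrt(178), a' = 7/6 + (1/12)*sqrt(178). At the order-2 pole a set g(v) = (v - a)^2*f(v) = [2*v**2 - 29*v/38 - 10/39] / (v - a')^2.
Order-2 pole: residue = g'(a); g'(7/6 - (1/12)*sqrt(178)) = -(23922/1956487)*sqrt(178), so the residue is -(23922/1956487)*sqrt(178).
The factor v**2 - 7*v/3 + 1/8 splits as (v - a)(v - a') with a = 7/6 + (1/12)*sqrt(178), a' = 7/6 - (1/12)*sqrt(178). At the order-2 pole a set g(v) = (v - a)^2*f(v) = [2*v**2 - 29*v/38 - 10/39] / (v - a')^2.
Order-2 pole: residue = g'(a); g'(7/6 + (1/12)*sqrt(178)) = (23922/1956487)*sqrt(178), so the residue is (23922/1956487)*sqrt(178).
List the singular points by increasing real part (a conjugate pair: the negative imaginary part first).


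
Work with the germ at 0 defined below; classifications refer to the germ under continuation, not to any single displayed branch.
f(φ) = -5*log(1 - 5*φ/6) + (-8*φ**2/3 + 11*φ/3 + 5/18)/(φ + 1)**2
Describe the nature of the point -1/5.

Denominator factors: φ + 1 = 4/5 at φ = -1/5 — none vanishes.
Branch term log(1 - φ/(6/5)): argument at -1/5 is 7/6, nonzero, so -1/5 is not its branch point (a point on a principal cut is still regular for the continued germ).
So the germ continues analytically to -1/5.

The point is a regular point.


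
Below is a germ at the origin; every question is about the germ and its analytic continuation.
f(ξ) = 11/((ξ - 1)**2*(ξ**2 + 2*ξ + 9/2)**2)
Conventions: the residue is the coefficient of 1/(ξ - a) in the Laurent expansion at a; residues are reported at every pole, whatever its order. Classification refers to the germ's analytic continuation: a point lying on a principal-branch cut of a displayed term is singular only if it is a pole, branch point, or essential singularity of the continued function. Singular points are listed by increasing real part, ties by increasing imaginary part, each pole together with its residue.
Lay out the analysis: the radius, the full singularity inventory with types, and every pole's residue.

Radius of convergence at 0: 1.
At (-1) - ((1/2)*sqrt(14))*i: a pole of order 2; residue (352/3375) + ((2783/165375)*sqrt(14))*i.
At (-1) + ((1/2)*sqrt(14))*i: a pole of order 2; residue (352/3375) - ((2783/165375)*sqrt(14))*i.
At 1: a pole of order 2; residue -704/3375.


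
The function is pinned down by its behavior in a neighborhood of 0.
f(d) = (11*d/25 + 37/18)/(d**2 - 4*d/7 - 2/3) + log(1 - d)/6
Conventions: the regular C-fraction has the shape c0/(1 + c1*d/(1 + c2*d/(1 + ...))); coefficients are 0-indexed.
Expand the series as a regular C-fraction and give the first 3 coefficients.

The regular C-fraction coefficients are [-37/12, 3814/6475, 20738619/7055900].

Taylor coefficients (expand at 0): a_0 = -37/12, a_1 = 1907/1050, a_2 = -188393/29400.
c0 = a_0 = -37/12. Peel one level at a time: if S = 1 + c*d/S' with S'(0) = 1, then c is the d-coefficient of S and S' = c*d/(S - 1).
S_1 = c0/f = 1 + (3814/6475)*d + (-20738619/11978750)*d^2 + ...; c1 = 3814/6475.
S_2 = c1*d/(S_1 - 1) = 1 + (20738619/7055900)*d + ...; c2 = 20738619/7055900.


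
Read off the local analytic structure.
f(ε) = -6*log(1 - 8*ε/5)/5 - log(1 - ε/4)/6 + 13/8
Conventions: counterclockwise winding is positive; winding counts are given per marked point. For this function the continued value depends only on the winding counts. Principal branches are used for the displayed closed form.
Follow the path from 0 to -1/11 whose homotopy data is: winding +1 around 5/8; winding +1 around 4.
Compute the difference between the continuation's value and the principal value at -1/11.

Continued minus principal equals -(41/15)*pi*i.

The rational part is single-valued and drops out of the difference; each branch term changes only by its own monodromy.
(-1/6)*log(1 - ε/(4)): each positive loop around 4 adds 2*pi*i to the log, so winding +1 contributes (-1/6)*(1)*2*pi*i = -(1/3)*pi*i.
(-6/5)*log(1 - ε/(5/8)): each positive loop around 5/8 adds 2*pi*i to the log, so winding +1 contributes (-6/5)*(1)*2*pi*i = -(12/5)*pi*i.
Summing the contributions at ε = -1/11 gives -(41/15)*pi*i.


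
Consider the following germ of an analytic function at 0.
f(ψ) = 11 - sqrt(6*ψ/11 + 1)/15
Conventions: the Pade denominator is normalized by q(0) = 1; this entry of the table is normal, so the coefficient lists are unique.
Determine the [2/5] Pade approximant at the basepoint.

The Pade approximant has numerator coefficients [164/15, 48134363/6277635, 18719159/15345330]; denominator coefficients [1, 3236180/4603599, 146095/1298451, 44337/495142648, -32397/10893138256, 38889/239649041632].

Taylor coefficients needed (expand at 0): a_0 = 164/15, a_1 = -1/55, a_2 = 3/1210, a_3 = -9/13310, a_4 = 27/117128, a_5 = -567/6442040, a_6 = 5103/141724880, a_7 = -2187/141724880.
Write the denominator as Q(ψ) = 1 + q1*ψ + q2*ψ^2 + q3*ψ^3 + q4*ψ^4 + q5*ψ^5. Requiring Q*f - P = O(ψ^8) with deg P <= 2 kills the coefficients of ψ^3..ψ^7 in Q*f:
  ψ^3: a_3 + q1*a_2 + q2*a_1 + q3*a_0 = 0, i.e. -9/13310 + (3/1210)*q1 + (-1/55)*q2 + (164/15)*q3 = 0.
  ψ^4: a_4 + q1*a_3 + q2*a_2 + q3*a_1 + q4*a_0 = 0, i.e. 27/117128 + (-9/13310)*q1 + (3/1210)*q2 + (-1/55)*q3 + (164/15)*q4 = 0.
  ψ^5: a_5 + q1*a_4 + q2*a_3 + q3*a_2 + q4*a_1 + q5*a_0 = 0, i.e. -567/6442040 + (27/117128)*q1 + (-9/13310)*q2 + (3/1210)*q3 + (-1/55)*q4 + (164/15)*q5 = 0.
  ψ^6: a_6 + q1*a_5 + q2*a_4 + q3*a_3 + q4*a_2 + q5*a_1 = 0, i.e. 5103/141724880 + (-567/6442040)*q1 + (27/117128)*q2 + (-9/13310)*q3 + (3/1210)*q4 + (-1/55)*q5 = 0.
  ψ^7: a_7 + q1*a_6 + q2*a_5 + q3*a_4 + q4*a_3 + q5*a_2 = 0, i.e. -2187/141724880 + (5103/141724880)*q1 + (-567/6442040)*q2 + (27/117128)*q3 + (-9/13310)*q4 + (3/1210)*q5 = 0.
Solving this linear system: q1 = 3236180/4603599, q2 = 146095/1298451, q3 = 44337/495142648, q4 = -32397/10893138256, q5 = 38889/239649041632.
The numerator is Q*f truncated at degree 2: P0 = a_0 = 164/15; P1 = a_1 + q1*a_0 = 48134363/6277635; P2 = a_2 + q1*a_1 + q2*a_0 = 18719159/15345330.


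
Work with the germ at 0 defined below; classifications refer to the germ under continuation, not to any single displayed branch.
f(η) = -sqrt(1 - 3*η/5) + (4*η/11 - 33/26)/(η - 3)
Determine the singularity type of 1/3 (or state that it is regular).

Denominator factors: η - 3 = -8/3 at η = 1/3 — none vanishes.
Branch term sqrt(1 - η/(5/3)): argument at 1/3 is 4/5, nonzero, so 1/3 is not its branch point (a point on a principal cut is still regular for the continued germ).
So the germ continues analytically to 1/3.

The point is a regular point.


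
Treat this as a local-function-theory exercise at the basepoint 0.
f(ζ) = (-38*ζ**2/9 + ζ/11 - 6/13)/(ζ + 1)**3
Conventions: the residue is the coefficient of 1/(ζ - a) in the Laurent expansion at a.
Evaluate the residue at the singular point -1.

The residue is -38/9.

At the order-3 pole -1 set g(ζ) = (ζ - (-1))^3*f(ζ) = -38*ζ**2/9 + ζ/11 - 6/13.
Order-3 pole: residue = g''(a)/2; g''(-1) = -76/9, so the residue is -38/9.


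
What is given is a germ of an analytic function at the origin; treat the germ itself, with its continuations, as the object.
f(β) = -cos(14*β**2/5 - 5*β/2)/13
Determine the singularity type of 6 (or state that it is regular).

There is no denominator, hence no pole anywhere.
The factor cos(14*β**2/5 - 5*β/2) is entire.
So the germ continues analytically to 6.

The point is a regular point.


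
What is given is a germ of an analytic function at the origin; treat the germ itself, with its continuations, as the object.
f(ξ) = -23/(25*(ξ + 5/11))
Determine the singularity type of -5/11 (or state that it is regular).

The denominator factor ξ + 5/11 vanishes at -5/11 and appears to the power 1; the numerator there equals -23/25, nonzero, and no other factor vanishes.
Hence a pole whose order is the multiplicity, 1.

The point is a pole of order 1.


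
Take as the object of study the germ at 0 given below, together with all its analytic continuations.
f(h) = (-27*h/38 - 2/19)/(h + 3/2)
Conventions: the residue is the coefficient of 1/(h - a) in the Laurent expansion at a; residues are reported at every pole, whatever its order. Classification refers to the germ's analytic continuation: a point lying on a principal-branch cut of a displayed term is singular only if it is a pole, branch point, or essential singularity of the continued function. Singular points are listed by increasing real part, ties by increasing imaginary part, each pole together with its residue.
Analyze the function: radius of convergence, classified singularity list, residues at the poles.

Denominator factor (h + 3/2): pole of order 1 at -3/2, modulus 3/2.
The radius of convergence is the smallest modulus among the singular points: 3/2.
At the order-1 pole -3/2 set g(h) = (h - (-3/2))*f(h) = -27*h/38 - 2/19.
Simple pole: residue = g(a) at a = -3/2, which is 73/76.

Radius of convergence at 0: 3/2.
At -3/2: a pole of order 1; residue 73/76.


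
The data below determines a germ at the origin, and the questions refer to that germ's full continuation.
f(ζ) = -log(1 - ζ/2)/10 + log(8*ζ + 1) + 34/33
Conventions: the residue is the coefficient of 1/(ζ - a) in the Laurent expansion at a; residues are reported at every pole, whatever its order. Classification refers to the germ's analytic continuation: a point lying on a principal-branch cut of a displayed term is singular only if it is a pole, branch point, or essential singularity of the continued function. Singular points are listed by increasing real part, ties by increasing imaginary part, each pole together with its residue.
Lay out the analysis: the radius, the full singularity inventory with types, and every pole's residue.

Branch term (1)*log(1 - ζ/(-1/8)): its argument vanishes at ζ = -1/8, a logarithmic branch point, modulus 1/8.
Branch term (-1/10)*log(1 - ζ/(2)): its argument vanishes at ζ = 2, a logarithmic branch point, modulus 2.
The radius of convergence is the smallest modulus among the singular points: 1/8.
List the singular points by increasing real part (a conjugate pair: the negative imaginary part first).

Radius of convergence at 0: 1/8.
At -1/8: a logarithmic branch point.
At 2: a logarithmic branch point.


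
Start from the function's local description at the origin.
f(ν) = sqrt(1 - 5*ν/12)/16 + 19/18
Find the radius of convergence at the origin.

The radius of convergence is 12/5.

Branch term (1/16)*sqrt(1 - ν/(12/5)): its argument vanishes at ν = 12/5, a square-root branch point, modulus 12/5.
The radius of convergence is the smallest modulus among the singular points: 12/5.


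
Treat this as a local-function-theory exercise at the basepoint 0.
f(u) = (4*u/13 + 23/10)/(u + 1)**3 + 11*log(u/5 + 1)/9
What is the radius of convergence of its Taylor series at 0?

The radius of convergence is 1.

Denominator factor (u + 1)^3: pole of order 3 at -1, modulus 1.
Branch term (11/9)*log(1 - u/(-5)): its argument vanishes at u = -5, a logarithmic branch point, modulus 5.
The radius of convergence is the smallest modulus among the singular points: 1.


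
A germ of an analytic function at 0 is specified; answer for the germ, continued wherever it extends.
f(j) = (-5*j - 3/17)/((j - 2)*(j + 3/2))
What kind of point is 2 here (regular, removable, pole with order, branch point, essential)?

The point is a pole of order 1.

The denominator factor j - 2 vanishes at 2 and appears to the power 1; the numerator there equals -173/17, nonzero, and no other factor vanishes.
Hence a pole whose order is the multiplicity, 1.


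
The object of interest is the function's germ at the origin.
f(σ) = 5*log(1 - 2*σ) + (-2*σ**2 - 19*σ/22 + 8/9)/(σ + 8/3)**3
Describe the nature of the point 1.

Denominator factors: σ + 8/3 = 11/3 at σ = 1 — none vanishes.
Branch term log(1 - σ/(1/2)): argument at 1 is -1, nonzero, so 1 is not its branch point (a point on a principal cut is still regular for the continued germ).
So the germ continues analytically to 1.

The point is a regular point.


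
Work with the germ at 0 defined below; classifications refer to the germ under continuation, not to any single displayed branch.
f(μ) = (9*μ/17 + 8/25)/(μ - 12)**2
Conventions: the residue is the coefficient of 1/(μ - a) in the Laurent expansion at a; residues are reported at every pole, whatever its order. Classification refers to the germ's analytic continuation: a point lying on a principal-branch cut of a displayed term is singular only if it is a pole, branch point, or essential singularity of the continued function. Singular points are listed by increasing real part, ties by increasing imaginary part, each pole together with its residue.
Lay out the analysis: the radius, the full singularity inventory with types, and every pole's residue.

Radius of convergence at 0: 12.
At 12: a pole of order 2; residue 9/17.

Denominator factor (μ - 12)^2: pole of order 2 at 12, modulus 12.
The radius of convergence is the smallest modulus among the singular points: 12.
At the order-2 pole 12 set g(μ) = (μ - (12))^2*f(μ) = 9*μ/17 + 8/25.
Order-2 pole: residue = g'(a); g'(12) = 9/17, so the residue is 9/17.


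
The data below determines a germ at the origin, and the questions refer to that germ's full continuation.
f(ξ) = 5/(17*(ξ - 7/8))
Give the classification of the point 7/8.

The denominator factor ξ - 7/8 vanishes at 7/8 and appears to the power 1; the numerator there equals 5/17, nonzero, and no other factor vanishes.
Hence a pole whose order is the multiplicity, 1.

The point is a pole of order 1.


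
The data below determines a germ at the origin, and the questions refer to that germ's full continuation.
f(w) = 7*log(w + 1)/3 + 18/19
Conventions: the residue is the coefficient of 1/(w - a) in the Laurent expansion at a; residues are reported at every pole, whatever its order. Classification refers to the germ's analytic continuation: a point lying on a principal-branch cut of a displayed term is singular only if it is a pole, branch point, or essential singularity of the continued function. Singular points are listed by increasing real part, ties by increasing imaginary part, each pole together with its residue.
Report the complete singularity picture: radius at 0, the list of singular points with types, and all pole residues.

Branch term (7/3)*log(1 - w/(-1)): its argument vanishes at w = -1, a logarithmic branch point, modulus 1.
The radius of convergence is the smallest modulus among the singular points: 1.

Radius of convergence at 0: 1.
At -1: a logarithmic branch point.


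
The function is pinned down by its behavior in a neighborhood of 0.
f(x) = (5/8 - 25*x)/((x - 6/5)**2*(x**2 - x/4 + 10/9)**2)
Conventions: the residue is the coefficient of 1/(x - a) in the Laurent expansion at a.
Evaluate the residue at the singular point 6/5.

The residue is 12763828125/2079018394.

At the order-2 pole 6/5 set g(x) = (x - (6/5))^2*f(x) = (5/8 - 25*x)/(x**2 - x/4 + 10/9)**2.
Order-2 pole: residue = g'(a); g'(6/5) = 12763828125/2079018394, so the residue is 12763828125/2079018394.


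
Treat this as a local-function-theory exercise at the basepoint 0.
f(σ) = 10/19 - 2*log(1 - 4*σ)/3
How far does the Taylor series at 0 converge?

The radius of convergence is 1/4.

Branch term (-2/3)*log(1 - σ/(1/4)): its argument vanishes at σ = 1/4, a logarithmic branch point, modulus 1/4.
The radius of convergence is the smallest modulus among the singular points: 1/4.


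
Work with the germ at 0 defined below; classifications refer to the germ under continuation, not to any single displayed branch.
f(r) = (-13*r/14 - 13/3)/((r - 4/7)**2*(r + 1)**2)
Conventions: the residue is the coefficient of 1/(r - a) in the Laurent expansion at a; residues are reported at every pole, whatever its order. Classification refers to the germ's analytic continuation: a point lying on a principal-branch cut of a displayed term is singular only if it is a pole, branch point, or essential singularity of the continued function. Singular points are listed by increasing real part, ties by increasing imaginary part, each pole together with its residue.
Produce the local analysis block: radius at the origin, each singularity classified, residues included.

Radius of convergence at 0: 4/7.
At -1: a pole of order 2; residue -1547/726.
At 4/7: a pole of order 2; residue 1547/726.

Denominator factor (r - 4/7)^2: pole of order 2 at 4/7, modulus 4/7.
Denominator factor (r + 1)^2: pole of order 2 at -1, modulus 1.
The radius of convergence is the smallest modulus among the singular points: 4/7.
At the order-2 pole -1 set g(r) = (r - (-1))^2*f(r) = (-13*r/14 - 13/3)/(r - 4/7)**2.
Order-2 pole: residue = g'(a); g'(-1) = -1547/726, so the residue is -1547/726.
At the order-2 pole 4/7 set g(r) = (r - (4/7))^2*f(r) = (-13*r/14 - 13/3)/(r + 1)**2.
Order-2 pole: residue = g'(a); g'(4/7) = 1547/726, so the residue is 1547/726.
List the singular points by increasing real part (a conjugate pair: the negative imaginary part first).


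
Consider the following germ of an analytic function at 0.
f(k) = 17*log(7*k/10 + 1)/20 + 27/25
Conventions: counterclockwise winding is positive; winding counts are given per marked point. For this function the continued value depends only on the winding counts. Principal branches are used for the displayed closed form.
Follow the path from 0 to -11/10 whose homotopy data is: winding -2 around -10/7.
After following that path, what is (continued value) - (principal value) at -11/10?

The rational part is single-valued and drops out of the difference; each branch term changes only by its own monodromy.
(17/20)*log(1 - k/(-10/7)): each positive loop around -10/7 adds 2*pi*i to the log, so winding -2 contributes (17/20)*(-2)*2*pi*i = -(17/5)*pi*i.
Summing the contributions at k = -11/10 gives -(17/5)*pi*i.

Continued minus principal equals -(17/5)*pi*i.


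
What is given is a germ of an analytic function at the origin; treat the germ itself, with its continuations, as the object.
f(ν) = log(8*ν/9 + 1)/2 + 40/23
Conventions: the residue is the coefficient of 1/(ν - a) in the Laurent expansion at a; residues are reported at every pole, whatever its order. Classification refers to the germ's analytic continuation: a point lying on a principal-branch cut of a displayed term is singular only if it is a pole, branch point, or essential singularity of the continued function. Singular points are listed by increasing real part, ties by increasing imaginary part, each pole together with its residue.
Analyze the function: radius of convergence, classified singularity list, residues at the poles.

Radius of convergence at 0: 9/8.
At -9/8: a logarithmic branch point.

Branch term (1/2)*log(1 - ν/(-9/8)): its argument vanishes at ν = -9/8, a logarithmic branch point, modulus 9/8.
The radius of convergence is the smallest modulus among the singular points: 9/8.


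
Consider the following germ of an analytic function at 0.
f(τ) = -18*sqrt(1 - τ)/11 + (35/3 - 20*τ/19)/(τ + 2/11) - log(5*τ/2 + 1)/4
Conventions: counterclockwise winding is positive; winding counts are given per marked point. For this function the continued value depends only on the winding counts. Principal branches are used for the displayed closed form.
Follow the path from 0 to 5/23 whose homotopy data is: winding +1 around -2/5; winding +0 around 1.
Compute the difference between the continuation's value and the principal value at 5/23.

The rational part is single-valued and drops out of the difference; each branch term changes only by its own monodromy.
(-18/11)*sqrt(1 - τ/(1)): winding +0 is even, the square root returns to the same sheet, contribution 0.
(-1/4)*log(1 - τ/(-2/5)): each positive loop around -2/5 adds 2*pi*i to the log, so winding +1 contributes (-1/4)*(1)*2*pi*i = -(1/2)*pi*i.
Summing the contributions at τ = 5/23 gives -(1/2)*pi*i.

Continued minus principal equals -(1/2)*pi*i.


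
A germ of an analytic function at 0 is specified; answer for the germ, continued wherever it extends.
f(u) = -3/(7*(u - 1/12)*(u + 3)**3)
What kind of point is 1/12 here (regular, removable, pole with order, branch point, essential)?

The point is a pole of order 1.

The denominator factor u - 1/12 vanishes at 1/12 and appears to the power 1; the numerator there equals -3/7, nonzero, and no other factor vanishes.
Hence a pole whose order is the multiplicity, 1.


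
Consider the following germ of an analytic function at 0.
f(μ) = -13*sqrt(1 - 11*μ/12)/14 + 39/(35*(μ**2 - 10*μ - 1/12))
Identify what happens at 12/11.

The term (-13/14)*sqrt(1 - μ/(12/11)) has argument 1 - 12/11/(12/11) = 0 at 12/11: a square-root (algebraic, two-sheeted) branch point; the remaining terms are analytic or single-valued there.

The point is an algebraic (square-root) branch point.


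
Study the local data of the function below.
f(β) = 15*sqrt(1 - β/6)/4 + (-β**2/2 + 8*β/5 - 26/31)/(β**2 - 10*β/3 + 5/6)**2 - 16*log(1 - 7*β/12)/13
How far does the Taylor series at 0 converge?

The radius of convergence is 5/3 - (1/6)*sqrt(70).

Denominator factor (β**2 - 10*β/3 + 5/6)^2: discriminant 70/9, real irrational roots 5/3 + (1/6)*sqrt(70) and 5/3 - (1/6)*sqrt(70); poles of order 2, moduli 5/3 + (1/6)*sqrt(70) and 5/3 - (1/6)*sqrt(70).
Branch term (15/4)*sqrt(1 - β/(6)): its argument vanishes at β = 6, a square-root branch point, modulus 6.
Branch term (-16/13)*log(1 - β/(12/7)): its argument vanishes at β = 12/7, a logarithmic branch point, modulus 12/7.
The radius of convergence is the smallest modulus among the singular points: 5/3 - (1/6)*sqrt(70).


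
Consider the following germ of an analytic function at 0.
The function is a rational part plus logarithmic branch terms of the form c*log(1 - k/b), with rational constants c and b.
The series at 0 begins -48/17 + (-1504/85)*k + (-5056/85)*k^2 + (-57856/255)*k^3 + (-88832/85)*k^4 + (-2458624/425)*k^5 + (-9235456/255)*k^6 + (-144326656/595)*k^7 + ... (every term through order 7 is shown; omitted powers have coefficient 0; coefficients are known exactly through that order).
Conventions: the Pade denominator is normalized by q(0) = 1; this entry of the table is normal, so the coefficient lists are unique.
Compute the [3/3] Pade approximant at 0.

Taylor coefficients needed (read off): a_0 = -48/17, a_1 = -1504/85, a_2 = -5056/85, a_3 = -57856/255, a_4 = -88832/85, a_5 = -2458624/425, a_6 = -9235456/255.
Write the denominator as Q(k) = 1 + q1*k + q2*k^2 + q3*k^3. Requiring Q*f - P = O(k^7) with deg P <= 3 kills the coefficients of k^4..k^6 in Q*f:
  k^4: a_4 + q1*a_3 + q2*a_2 + q3*a_1 = 0, i.e. -88832/85 + (-57856/255)*q1 + (-5056/85)*q2 + (-1504/85)*q3 = 0.
  k^5: a_5 + q1*a_4 + q2*a_3 + q3*a_2 = 0, i.e. -2458624/425 + (-88832/85)*q1 + (-57856/255)*q2 + (-5056/85)*q3 = 0.
  k^6: a_6 + q1*a_5 + q2*a_4 + q3*a_3 = 0, i.e. -9235456/255 + (-2458624/425)*q1 + (-88832/85)*q2 + (-57856/255)*q3 = 0.
Solving this linear system: q1 = -1115952/94631, q2 = 18593052/473155, q3 = -18903088/473155.
The numerator is Q*f truncated at degree 3: P0 = a_0 = -48/17; P1 = a_1 + q1*a_0 = 125503456/8043635; P2 = a_2 + q1*a_1 + q2*a_0 = 18086528/473155; P3 = a_3 + q1*a_2 + q2*a_1 + q3*a_0 = -766040192/7097325.

The Pade approximant has numerator coefficients [-48/17, 125503456/8043635, 18086528/473155, -766040192/7097325]; denominator coefficients [1, -1115952/94631, 18593052/473155, -18903088/473155].


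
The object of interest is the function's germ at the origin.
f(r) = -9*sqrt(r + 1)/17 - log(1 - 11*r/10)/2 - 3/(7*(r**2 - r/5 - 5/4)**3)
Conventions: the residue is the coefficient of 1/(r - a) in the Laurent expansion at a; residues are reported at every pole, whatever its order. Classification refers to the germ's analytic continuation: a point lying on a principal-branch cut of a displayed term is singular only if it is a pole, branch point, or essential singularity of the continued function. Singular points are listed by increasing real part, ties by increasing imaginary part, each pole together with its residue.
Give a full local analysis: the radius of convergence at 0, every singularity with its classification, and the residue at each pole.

Denominator factor (r**2 - r/5 - 5/4)^3: discriminant 126/25, real irrational roots 1/10 + (3/10)*sqrt(14) and 1/10 - (3/10)*sqrt(14); poles of order 3, moduli 1/10 + (3/10)*sqrt(14) and -1/10 + (3/10)*sqrt(14).
Branch term (-9/17)*sqrt(1 - r/(-1)): its argument vanishes at r = -1, a square-root branch point, modulus 1.
Branch term (-1/2)*log(1 - r/(10/11)): its argument vanishes at r = 10/11, a logarithmic branch point, modulus 10/11.
The radius of convergence is the smallest modulus among the singular points: 10/11.
The branch terms are analytic at 1/10 - (3/10)*sqrt(14) and contribute nothing to the residue; only the rational part matters.
The factor r**2 - r/5 - 5/4 splits as (r - a)(r - a') with a = 1/10 - (3/10)*sqrt(14), a' = 1/10 + (3/10)*sqrt(14). At the order-3 pole a set g(r) = (r - a)^3*(rational part) = [-3/7] / (r - a')^3.
Order-3 pole: residue = g''(a)/2; g''(1/10 - (3/10)*sqrt(14)) = (3125/129654)*sqrt(14), so the residue is (3125/259308)*sqrt(14).
The branch terms are analytic at 1/10 + (3/10)*sqrt(14) and contribute nothing to the residue; only the rational part matters.
The factor r**2 - r/5 - 5/4 splits as (r - a)(r - a') with a = 1/10 + (3/10)*sqrt(14), a' = 1/10 - (3/10)*sqrt(14). At the order-3 pole a set g(r) = (r - a)^3*(rational part) = [-3/7] / (r - a')^3.
Order-3 pole: residue = g''(a)/2; g''(1/10 + (3/10)*sqrt(14)) = -(3125/129654)*sqrt(14), so the residue is -(3125/259308)*sqrt(14).
List the singular points by increasing real part (a conjugate pair: the negative imaginary part first).

Radius of convergence at 0: 10/11.
At 1/10 - (3/10)*sqrt(14): a pole of order 3; residue (3125/259308)*sqrt(14).
At -1: an algebraic (square-root) branch point.
At 10/11: a logarithmic branch point.
At 1/10 + (3/10)*sqrt(14): a pole of order 3; residue -(3125/259308)*sqrt(14).


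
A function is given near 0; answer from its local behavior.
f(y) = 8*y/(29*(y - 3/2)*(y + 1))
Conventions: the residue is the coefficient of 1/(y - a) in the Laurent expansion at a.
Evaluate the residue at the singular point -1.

At the order-1 pole -1 set g(y) = (y - (-1))*f(y) = 8*y/(29*(y - 3/2)).
Simple pole: residue = g(a) at a = -1, which is 16/145.

The residue is 16/145.


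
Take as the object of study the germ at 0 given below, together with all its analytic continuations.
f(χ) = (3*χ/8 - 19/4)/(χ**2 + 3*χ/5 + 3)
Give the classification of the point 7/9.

Denominator factors: χ**2 + 3*χ/5 + 3 = 1649/405 at χ = 7/9 — none vanishes.
So the germ continues analytically to 7/9.

The point is a regular point.


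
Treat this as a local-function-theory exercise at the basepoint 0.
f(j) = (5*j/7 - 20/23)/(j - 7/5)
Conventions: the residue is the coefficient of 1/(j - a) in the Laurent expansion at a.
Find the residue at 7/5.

At the order-1 pole 7/5 set g(j) = (j - (7/5))*f(j) = 5*j/7 - 20/23.
Simple pole: residue = g(a) at a = 7/5, which is 3/23.

The residue is 3/23.


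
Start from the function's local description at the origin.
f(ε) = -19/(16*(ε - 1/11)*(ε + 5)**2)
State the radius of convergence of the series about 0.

Denominator factor (ε + 5)^2: pole of order 2 at -5, modulus 5.
Denominator factor (ε - 1/11): pole of order 1 at 1/11, modulus 1/11.
The radius of convergence is the smallest modulus among the singular points: 1/11.

The radius of convergence is 1/11.


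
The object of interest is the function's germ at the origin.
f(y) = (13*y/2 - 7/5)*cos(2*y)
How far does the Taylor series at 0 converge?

The radius of convergence is infinite.

The factor cos(2*y) is entire and contributes no finite singular point.
The polynomial part has no poles.
No finite singular points: the Taylor series at 0 converges everywhere.


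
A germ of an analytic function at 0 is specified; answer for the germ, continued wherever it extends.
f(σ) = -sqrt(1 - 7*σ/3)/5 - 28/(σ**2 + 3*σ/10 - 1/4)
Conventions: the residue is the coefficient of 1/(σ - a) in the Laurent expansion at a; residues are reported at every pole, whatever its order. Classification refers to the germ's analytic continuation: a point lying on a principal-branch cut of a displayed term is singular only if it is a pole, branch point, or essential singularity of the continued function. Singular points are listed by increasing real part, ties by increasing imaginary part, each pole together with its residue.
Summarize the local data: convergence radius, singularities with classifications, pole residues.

Radius of convergence at 0: -3/20 + (1/20)*sqrt(109).
At -3/20 - (1/20)*sqrt(109): a pole of order 1; residue (280/109)*sqrt(109).
At -3/20 + (1/20)*sqrt(109): a pole of order 1; residue -(280/109)*sqrt(109).
At 3/7: an algebraic (square-root) branch point.

Denominator factor (σ**2 + 3*σ/10 - 1/4): discriminant 109/100, real irrational roots -3/20 + (1/20)*sqrt(109) and -3/20 - (1/20)*sqrt(109); poles of order 1, moduli -3/20 + (1/20)*sqrt(109) and 3/20 + (1/20)*sqrt(109).
Branch term (-1/5)*sqrt(1 - σ/(3/7)): its argument vanishes at σ = 3/7, a square-root branch point, modulus 3/7.
The radius of convergence is the smallest modulus among the singular points: -3/20 + (1/20)*sqrt(109).
The branch term is analytic at -3/20 - (1/20)*sqrt(109) and contributes nothing to the residue; only the rational part matters.
The factor σ**2 + 3*σ/10 - 1/4 splits as (σ - a)(σ - a') with a = -3/20 - (1/20)*sqrt(109), a' = -3/20 + (1/20)*sqrt(109). At the order-1 pole a set g(σ) = (σ - a)*(rational part) = [-28] / (σ - a').
Simple pole: residue = g(a) at a = -3/20 - (1/20)*sqrt(109), which is (280/109)*sqrt(109).
The branch term is analytic at -3/20 + (1/20)*sqrt(109) and contributes nothing to the residue; only the rational part matters.
The factor σ**2 + 3*σ/10 - 1/4 splits as (σ - a)(σ - a') with a = -3/20 + (1/20)*sqrt(109), a' = -3/20 - (1/20)*sqrt(109). At the order-1 pole a set g(σ) = (σ - a)*(rational part) = [-28] / (σ - a').
Simple pole: residue = g(a) at a = -3/20 + (1/20)*sqrt(109), which is -(280/109)*sqrt(109).
List the singular points by increasing real part (a conjugate pair: the negative imaginary part first).


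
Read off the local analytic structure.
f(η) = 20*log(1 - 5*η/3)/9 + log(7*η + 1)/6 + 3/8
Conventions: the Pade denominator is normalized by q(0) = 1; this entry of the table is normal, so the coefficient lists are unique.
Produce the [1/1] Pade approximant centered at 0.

The Pade approximant has numerator coefficients [3/8, -212873/59184]; denominator coefficients [1, -2323/822].

Taylor coefficients needed (expand at 0): a_0 = 3/8, a_1 = -137/54, a_2 = -2323/324.
Write the denominator as Q(η) = 1 + q1*η. Requiring Q*f - P = O(η^3) with deg P <= 1 kills the coefficients of η^2..η^2 in Q*f:
  η^2: a_2 + q1*a_1 = 0, i.e. -2323/324 + (-137/54)*q1 = 0.
Solving this linear system: q1 = -2323/822.
The numerator is Q*f truncated at degree 1: P0 = a_0 = 3/8; P1 = a_1 + q1*a_0 = -212873/59184.


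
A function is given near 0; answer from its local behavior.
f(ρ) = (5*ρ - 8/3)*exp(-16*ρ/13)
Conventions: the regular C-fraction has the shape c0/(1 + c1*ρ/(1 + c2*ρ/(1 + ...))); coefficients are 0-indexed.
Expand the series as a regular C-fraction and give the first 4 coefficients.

Taylor coefficients (expand at 0): a_0 = -8/3, a_1 = 323/39, a_2 = -4144/507, a_3 = 91264/19773.
c0 = a_0 = -8/3. Peel one level at a time: if S = 1 + c*ρ/S' with S'(0) = 1, then c is the ρ-coefficient of S and S' = c*ρ/(S - 1).
S_1 = c0/f = 1 + (323/104)*ρ + (71177/10816)*ρ^2 + ...; c1 = 323/104.
S_2 = c1*ρ/(S_1 - 1) = 1 + (-71177/33592)*ρ + (22039936/52894803)*ρ^2 + ...; c2 = -71177/33592.
S_3 = c2*ρ/(S_2 - 1) = 1 + (176319488/896616669)*ρ + ...; c3 = 176319488/896616669.

The regular C-fraction coefficients are [-8/3, 323/104, -71177/33592, 176319488/896616669].
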